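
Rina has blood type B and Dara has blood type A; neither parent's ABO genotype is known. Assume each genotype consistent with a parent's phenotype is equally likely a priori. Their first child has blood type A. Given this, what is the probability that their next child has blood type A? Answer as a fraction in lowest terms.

5/12

Possible genotypes: Rina ∈ {BB, BO}; Dara ∈ {AA, AO}.
Weight each parental genotype pair by prior × P(type-A child):
  BO × AA: posterior weight 2/3; P(next child type A) = 1/2.
  BO × AO: posterior weight 1/3; P(next child type A) = 1/4.
Weighted sum = 5/12.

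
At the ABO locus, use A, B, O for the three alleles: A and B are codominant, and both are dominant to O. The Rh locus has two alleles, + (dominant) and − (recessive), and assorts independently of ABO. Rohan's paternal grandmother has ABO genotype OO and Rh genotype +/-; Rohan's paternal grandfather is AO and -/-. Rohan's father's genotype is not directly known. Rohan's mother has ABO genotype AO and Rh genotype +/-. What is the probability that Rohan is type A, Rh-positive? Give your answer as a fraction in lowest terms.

25/64

Rohan's father's ABO genotype from OO × AO: 1/2 AO, 1/2 OO.
Crossing each possibility with the mother AO and summing P(type A): 1/2·3/4 + 1/2·1/2 = 5/8.
Similarly for Rh via the father's Rh distribution: P(Rh+) = 5/8.
Independent loci: 5/8 × 5/8 = 25/64.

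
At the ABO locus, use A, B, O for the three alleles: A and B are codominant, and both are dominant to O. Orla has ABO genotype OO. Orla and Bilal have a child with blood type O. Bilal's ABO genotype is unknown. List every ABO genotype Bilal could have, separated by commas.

AO, BO, OO

For each candidate genotype of Bilal, check whether crossing it with OO can produce every observed child phenotype.
  AA → possible child types {A} ✗
  AB → possible child types {A, B} ✗
  AO → possible child types {O, A} ✓
  BB → possible child types {B} ✗
  BO → possible child types {O, B} ✓
  OO → possible child types {O} ✓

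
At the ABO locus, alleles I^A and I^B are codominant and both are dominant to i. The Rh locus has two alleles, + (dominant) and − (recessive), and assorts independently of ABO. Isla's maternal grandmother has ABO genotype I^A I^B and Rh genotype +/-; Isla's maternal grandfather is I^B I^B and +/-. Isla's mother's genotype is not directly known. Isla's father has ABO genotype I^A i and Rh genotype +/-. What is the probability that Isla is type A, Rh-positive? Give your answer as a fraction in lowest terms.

Isla's mother's ABO genotype from I^A I^B × I^B I^B: 1/2 I^A I^B, 1/2 I^B I^B.
Crossing each possibility with the father I^A i and summing P(type A): 1/2·1/2 + 1/2·0 = 1/4.
Similarly for Rh via the mother's Rh distribution: P(Rh+) = 3/4.
Independent loci: 1/4 × 3/4 = 3/16.

3/16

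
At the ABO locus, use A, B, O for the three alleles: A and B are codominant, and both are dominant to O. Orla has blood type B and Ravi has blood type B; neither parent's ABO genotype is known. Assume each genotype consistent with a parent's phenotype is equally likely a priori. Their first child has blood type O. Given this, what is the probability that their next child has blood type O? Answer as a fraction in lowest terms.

Possible genotypes: Orla ∈ {BB, BO}; Ravi ∈ {BB, BO}.
Weight each parental genotype pair by prior × P(type-O child):
  BO × BO: posterior weight 1; P(next child type O) = 1/4.
Weighted sum = 1/4.

1/4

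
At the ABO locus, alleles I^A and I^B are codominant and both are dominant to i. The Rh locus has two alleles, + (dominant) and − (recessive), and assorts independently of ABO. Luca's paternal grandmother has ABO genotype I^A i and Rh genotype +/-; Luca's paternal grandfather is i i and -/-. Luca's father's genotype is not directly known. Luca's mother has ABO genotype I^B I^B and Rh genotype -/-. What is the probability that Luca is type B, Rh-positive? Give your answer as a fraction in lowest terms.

Luca's father's ABO genotype from I^A i × i i: 1/2 I^A i, 1/2 i i.
Crossing each possibility with the mother I^B I^B and summing P(type B): 1/2·1/2 + 1/2·1 = 3/4.
Similarly for Rh via the father's Rh distribution: P(Rh+) = 1/4.
Independent loci: 3/4 × 1/4 = 3/16.

3/16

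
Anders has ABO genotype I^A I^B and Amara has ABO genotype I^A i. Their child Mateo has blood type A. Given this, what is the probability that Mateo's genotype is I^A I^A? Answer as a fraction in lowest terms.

1/2

Cross I^A I^B × I^A i → 1/4 I^A I^A, 1/4 I^A I^B, 1/4 I^A i, 1/4 I^B i.
Type-A genotypes among offspring: I^A I^A (1/4), I^A i (1/4); total 1/2.
P(I^A I^A | type A) = (1/4) / (1/2) = 1/2.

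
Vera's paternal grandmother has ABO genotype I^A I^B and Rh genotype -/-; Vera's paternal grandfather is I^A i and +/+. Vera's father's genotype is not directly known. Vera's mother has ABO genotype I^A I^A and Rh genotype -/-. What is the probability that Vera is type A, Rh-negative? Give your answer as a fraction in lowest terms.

3/8

Vera's father's ABO genotype from I^A I^B × I^A i: 1/4 I^A I^A, 1/4 I^A I^B, 1/4 I^A i, 1/4 I^B i.
Crossing each possibility with the mother I^A I^A and summing P(type A): 1/4·1 + 1/4·1/2 + 1/4·1 + 1/4·1/2 = 3/4.
Similarly for Rh via the father's Rh distribution: P(Rh-) = 1/2.
Independent loci: 3/4 × 1/2 = 3/8.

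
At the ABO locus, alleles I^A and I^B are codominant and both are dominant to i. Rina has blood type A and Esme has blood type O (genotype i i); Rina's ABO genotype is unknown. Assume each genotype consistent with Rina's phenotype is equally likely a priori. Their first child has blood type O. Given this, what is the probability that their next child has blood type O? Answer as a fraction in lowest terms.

Possible genotypes: Rina ∈ {I^A I^A, I^A i}; Esme ∈ {i i}.
Weight each parental genotype pair by prior × P(type-O child):
  I^A i × i i: posterior weight 1; P(next child type O) = 1/2.
Weighted sum = 1/2.

1/2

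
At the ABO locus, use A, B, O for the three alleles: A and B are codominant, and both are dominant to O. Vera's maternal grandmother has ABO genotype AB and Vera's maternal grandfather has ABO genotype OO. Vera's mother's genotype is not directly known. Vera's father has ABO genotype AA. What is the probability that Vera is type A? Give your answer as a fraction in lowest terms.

Vera's mother's ABO genotype from AB × OO: 1/2 AO, 1/2 BO.
Crossing each possibility with the father AA and summing P(type A): 1/2·1 + 1/2·1/2 = 3/4.

3/4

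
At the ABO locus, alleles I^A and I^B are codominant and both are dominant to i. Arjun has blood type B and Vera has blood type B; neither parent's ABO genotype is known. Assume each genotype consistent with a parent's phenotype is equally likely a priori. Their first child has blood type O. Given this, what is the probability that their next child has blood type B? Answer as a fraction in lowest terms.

Possible genotypes: Arjun ∈ {I^B I^B, I^B i}; Vera ∈ {I^B I^B, I^B i}.
Weight each parental genotype pair by prior × P(type-O child):
  I^B i × I^B i: posterior weight 1; P(next child type B) = 3/4.
Weighted sum = 3/4.

3/4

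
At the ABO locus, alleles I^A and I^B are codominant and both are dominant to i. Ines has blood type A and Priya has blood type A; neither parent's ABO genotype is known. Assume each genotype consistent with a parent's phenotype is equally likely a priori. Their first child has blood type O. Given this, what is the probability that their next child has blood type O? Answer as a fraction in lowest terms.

Possible genotypes: Ines ∈ {I^A I^A, I^A i}; Priya ∈ {I^A I^A, I^A i}.
Weight each parental genotype pair by prior × P(type-O child):
  I^A i × I^A i: posterior weight 1; P(next child type O) = 1/4.
Weighted sum = 1/4.

1/4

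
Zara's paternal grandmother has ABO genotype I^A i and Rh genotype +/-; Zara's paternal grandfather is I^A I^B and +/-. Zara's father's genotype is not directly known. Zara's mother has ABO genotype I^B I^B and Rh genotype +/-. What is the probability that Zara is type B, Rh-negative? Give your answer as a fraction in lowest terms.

Zara's father's ABO genotype from I^A i × I^A I^B: 1/4 I^A I^A, 1/4 I^A I^B, 1/4 I^A i, 1/4 I^B i.
Crossing each possibility with the mother I^B I^B and summing P(type B): 1/4·0 + 1/4·1/2 + 1/4·1/2 + 1/4·1 = 1/2.
Similarly for Rh via the father's Rh distribution: P(Rh-) = 1/4.
Independent loci: 1/2 × 1/4 = 1/8.

1/8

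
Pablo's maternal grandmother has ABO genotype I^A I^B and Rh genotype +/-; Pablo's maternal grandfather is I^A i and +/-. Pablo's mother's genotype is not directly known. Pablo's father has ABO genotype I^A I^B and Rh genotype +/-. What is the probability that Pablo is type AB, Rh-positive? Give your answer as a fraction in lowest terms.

Pablo's mother's ABO genotype from I^A I^B × I^A i: 1/4 I^A I^A, 1/4 I^A I^B, 1/4 I^A i, 1/4 I^B i.
Crossing each possibility with the father I^A I^B and summing P(type AB): 1/4·1/2 + 1/4·1/2 + 1/4·1/4 + 1/4·1/4 = 3/8.
Similarly for Rh via the mother's Rh distribution: P(Rh+) = 3/4.
Independent loci: 3/8 × 3/4 = 9/32.

9/32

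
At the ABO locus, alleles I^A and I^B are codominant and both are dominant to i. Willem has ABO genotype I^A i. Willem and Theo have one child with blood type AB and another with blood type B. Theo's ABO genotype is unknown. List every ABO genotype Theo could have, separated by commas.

For each candidate genotype of Theo, check whether crossing it with I^A i can produce every observed child phenotype.
  I^A I^A → possible child types {A} ✗
  I^A I^B → possible child types {A, B, AB} ✓
  I^A i → possible child types {O, A} ✗
  I^B I^B → possible child types {B, AB} ✓
  I^B i → possible child types {O, A, B, AB} ✓
  i i → possible child types {O, A} ✗

I^A I^B, I^B I^B, I^B i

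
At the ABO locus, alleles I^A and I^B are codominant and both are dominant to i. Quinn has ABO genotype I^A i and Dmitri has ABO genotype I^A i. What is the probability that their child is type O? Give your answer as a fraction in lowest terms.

1/4

ABO cross I^A i × I^A i → offspring phenotypes: 1/4 O, 3/4 A.
So P(type O) = 1/4.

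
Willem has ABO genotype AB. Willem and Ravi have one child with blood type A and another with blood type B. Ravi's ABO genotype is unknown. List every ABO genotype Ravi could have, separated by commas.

AB, AO, BO, OO

For each candidate genotype of Ravi, check whether crossing it with AB can produce every observed child phenotype.
  AA → possible child types {A, AB} ✗
  AB → possible child types {A, B, AB} ✓
  AO → possible child types {A, B, AB} ✓
  BB → possible child types {B, AB} ✗
  BO → possible child types {A, B, AB} ✓
  OO → possible child types {A, B} ✓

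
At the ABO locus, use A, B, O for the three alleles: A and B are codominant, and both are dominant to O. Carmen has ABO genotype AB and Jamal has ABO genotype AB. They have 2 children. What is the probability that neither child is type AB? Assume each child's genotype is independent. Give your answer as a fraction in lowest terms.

1/4

ABO cross AB × AB → 1/4 A, 1/4 B, 1/2 AB.
So P(type AB) = 1/2 per child.
P(not type AB) = 1/2 for one child; (1/2)^2 = 1/4.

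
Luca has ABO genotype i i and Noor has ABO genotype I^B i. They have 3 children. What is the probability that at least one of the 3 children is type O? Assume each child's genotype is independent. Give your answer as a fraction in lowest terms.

ABO cross i i × I^B i → 1/2 O, 1/2 B.
So P(type O) = 1/2 per child.
P(none) = (1/2)^3 = 1/8; P(at least one) = 1 − 1/8 = 7/8.

7/8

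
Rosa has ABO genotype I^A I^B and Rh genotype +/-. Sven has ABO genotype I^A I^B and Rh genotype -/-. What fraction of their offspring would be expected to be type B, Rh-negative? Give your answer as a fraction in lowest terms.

ABO cross I^A I^B × I^A I^B → offspring phenotypes: 1/4 A, 1/4 B, 1/2 AB.
Rh cross +/- × -/- → 1/2 Rh+, 1/2 Rh-.
Independent loci: P(type B, Rh-negative) = 1/4 × 1/2 = 1/8.

1/8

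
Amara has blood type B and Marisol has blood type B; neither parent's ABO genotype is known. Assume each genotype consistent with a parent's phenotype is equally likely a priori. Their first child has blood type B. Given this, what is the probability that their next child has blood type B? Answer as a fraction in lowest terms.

19/20

Possible genotypes: Amara ∈ {BB, BO}; Marisol ∈ {BB, BO}.
Weight each parental genotype pair by prior × P(type-B child):
  BB × BB: posterior weight 4/15; P(next child type B) = 1.
  BB × BO: posterior weight 4/15; P(next child type B) = 1.
  BO × BB: posterior weight 4/15; P(next child type B) = 1.
  BO × BO: posterior weight 1/5; P(next child type B) = 3/4.
Weighted sum = 19/20.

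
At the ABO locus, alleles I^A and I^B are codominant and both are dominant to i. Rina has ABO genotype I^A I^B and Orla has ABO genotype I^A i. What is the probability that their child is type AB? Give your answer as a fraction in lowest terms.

1/4

ABO cross I^A I^B × I^A i → offspring phenotypes: 1/2 A, 1/4 B, 1/4 AB.
So P(type AB) = 1/4.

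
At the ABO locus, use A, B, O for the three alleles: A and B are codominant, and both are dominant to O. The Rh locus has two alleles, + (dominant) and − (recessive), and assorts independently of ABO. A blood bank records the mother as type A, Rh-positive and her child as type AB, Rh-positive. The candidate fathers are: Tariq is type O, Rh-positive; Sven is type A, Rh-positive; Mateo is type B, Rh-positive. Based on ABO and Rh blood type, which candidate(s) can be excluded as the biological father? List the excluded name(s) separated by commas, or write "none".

Tariq, Sven

A candidate is excluded only if no genotype consistent with his phenotype could produce a type AB, Rh-positive child with a type A, Rh-positive mother.
Tariq (type O, Rh+): no genotype consistent with that phenotype can produce a type-AB Rh+ child with a type-A mother.
Sven (type A, Rh+): no genotype consistent with that phenotype can produce a type-AB Rh+ child with a type-A mother.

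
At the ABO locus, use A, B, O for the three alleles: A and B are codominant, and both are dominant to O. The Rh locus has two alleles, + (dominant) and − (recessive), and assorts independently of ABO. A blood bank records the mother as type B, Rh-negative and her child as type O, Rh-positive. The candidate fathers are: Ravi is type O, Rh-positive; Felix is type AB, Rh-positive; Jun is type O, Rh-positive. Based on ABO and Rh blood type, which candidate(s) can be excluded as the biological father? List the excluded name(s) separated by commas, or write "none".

Felix

A candidate is excluded only if no genotype consistent with his phenotype could produce a type O, Rh-positive child with a type B, Rh-negative mother.
Felix (type AB, Rh+): no genotype consistent with that phenotype can produce a type-O Rh+ child with a type-B mother.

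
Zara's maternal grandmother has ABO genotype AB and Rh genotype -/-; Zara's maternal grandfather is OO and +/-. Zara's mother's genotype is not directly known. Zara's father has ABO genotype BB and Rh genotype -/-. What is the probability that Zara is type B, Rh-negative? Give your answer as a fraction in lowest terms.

Zara's mother's ABO genotype from AB × OO: 1/2 AO, 1/2 BO.
Crossing each possibility with the father BB and summing P(type B): 1/2·1/2 + 1/2·1 = 3/4.
Similarly for Rh via the mother's Rh distribution: P(Rh-) = 3/4.
Independent loci: 3/4 × 3/4 = 9/16.

9/16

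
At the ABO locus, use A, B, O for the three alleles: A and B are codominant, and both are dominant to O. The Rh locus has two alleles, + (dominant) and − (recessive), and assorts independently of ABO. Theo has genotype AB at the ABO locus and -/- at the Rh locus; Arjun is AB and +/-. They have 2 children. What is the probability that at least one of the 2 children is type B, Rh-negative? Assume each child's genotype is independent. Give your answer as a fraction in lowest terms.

15/64

ABO cross AB × AB → 1/4 A, 1/4 B, 1/2 AB.
Rh cross -/- × +/- → 1/2 Rh+, 1/2 Rh-; so P(type B, Rh-negative) = 1/4 × 1/2 = 1/8 per child.
P(none) = (7/8)^2 = 49/64; P(at least one) = 1 − 49/64 = 15/64.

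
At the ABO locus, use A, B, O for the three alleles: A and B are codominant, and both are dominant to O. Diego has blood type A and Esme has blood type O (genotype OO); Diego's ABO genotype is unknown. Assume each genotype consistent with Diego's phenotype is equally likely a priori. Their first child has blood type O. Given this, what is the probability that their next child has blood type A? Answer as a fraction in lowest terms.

Possible genotypes: Diego ∈ {AA, AO}; Esme ∈ {OO}.
Weight each parental genotype pair by prior × P(type-O child):
  AO × OO: posterior weight 1; P(next child type A) = 1/2.
Weighted sum = 1/2.

1/2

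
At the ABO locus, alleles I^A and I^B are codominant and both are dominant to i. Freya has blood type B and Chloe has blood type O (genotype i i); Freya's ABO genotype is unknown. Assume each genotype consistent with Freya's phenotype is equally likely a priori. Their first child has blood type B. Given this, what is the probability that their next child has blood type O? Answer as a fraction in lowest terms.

1/6

Possible genotypes: Freya ∈ {I^B I^B, I^B i}; Chloe ∈ {i i}.
Weight each parental genotype pair by prior × P(type-B child):
  I^B I^B × i i: posterior weight 2/3; P(next child type O) = 0.
  I^B i × i i: posterior weight 1/3; P(next child type O) = 1/2.
Weighted sum = 1/6.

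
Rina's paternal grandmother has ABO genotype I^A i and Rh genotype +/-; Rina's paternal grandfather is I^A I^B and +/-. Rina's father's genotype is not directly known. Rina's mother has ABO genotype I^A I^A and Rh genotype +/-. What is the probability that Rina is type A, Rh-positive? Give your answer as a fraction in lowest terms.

9/16

Rina's father's ABO genotype from I^A i × I^A I^B: 1/4 I^A I^A, 1/4 I^A I^B, 1/4 I^A i, 1/4 I^B i.
Crossing each possibility with the mother I^A I^A and summing P(type A): 1/4·1 + 1/4·1/2 + 1/4·1 + 1/4·1/2 = 3/4.
Similarly for Rh via the father's Rh distribution: P(Rh+) = 3/4.
Independent loci: 3/4 × 3/4 = 9/16.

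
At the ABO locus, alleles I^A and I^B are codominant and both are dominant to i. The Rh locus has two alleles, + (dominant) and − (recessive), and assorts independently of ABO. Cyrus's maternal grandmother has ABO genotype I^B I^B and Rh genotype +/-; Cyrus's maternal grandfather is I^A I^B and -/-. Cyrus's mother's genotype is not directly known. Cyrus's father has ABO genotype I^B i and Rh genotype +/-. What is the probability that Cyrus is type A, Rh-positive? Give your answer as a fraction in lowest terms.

5/64

Cyrus's mother's ABO genotype from I^B I^B × I^A I^B: 1/2 I^A I^B, 1/2 I^B I^B.
Crossing each possibility with the father I^B i and summing P(type A): 1/2·1/4 + 1/2·0 = 1/8.
Similarly for Rh via the mother's Rh distribution: P(Rh+) = 5/8.
Independent loci: 1/8 × 5/8 = 5/64.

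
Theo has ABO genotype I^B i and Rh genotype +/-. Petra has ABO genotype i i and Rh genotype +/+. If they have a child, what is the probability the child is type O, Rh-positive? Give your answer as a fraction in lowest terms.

1/2

ABO cross I^B i × i i → offspring phenotypes: 1/2 O, 1/2 B.
Rh cross +/- × +/+ → 1 Rh+.
Independent loci: P(type O, Rh-positive) = 1/2 × 1 = 1/2.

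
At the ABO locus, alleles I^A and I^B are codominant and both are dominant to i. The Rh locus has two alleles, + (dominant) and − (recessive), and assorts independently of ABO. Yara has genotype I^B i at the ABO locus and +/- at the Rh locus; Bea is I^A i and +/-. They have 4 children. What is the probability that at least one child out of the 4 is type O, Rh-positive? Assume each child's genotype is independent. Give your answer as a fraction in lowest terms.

ABO cross I^B i × I^A i → 1/4 O, 1/4 A, 1/4 B, 1/4 AB.
Rh cross +/- × +/- → 3/4 Rh+, 1/4 Rh-; so P(type O, Rh-positive) = 1/4 × 3/4 = 3/16 per child.
P(none) = (13/16)^4 = 28561/65536; P(at least one) = 1 − 28561/65536 = 36975/65536.

36975/65536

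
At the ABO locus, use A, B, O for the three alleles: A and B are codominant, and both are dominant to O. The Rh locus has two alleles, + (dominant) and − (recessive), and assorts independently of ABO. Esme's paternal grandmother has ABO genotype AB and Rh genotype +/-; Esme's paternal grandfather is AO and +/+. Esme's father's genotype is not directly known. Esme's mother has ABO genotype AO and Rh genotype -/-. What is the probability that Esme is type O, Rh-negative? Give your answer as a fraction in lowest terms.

Esme's father's ABO genotype from AB × AO: 1/4 AA, 1/4 AB, 1/4 AO, 1/4 BO.
Crossing each possibility with the mother AO and summing P(type O): 1/4·0 + 1/4·0 + 1/4·1/4 + 1/4·1/4 = 1/8.
Similarly for Rh via the father's Rh distribution: P(Rh-) = 1/4.
Independent loci: 1/8 × 1/4 = 1/32.

1/32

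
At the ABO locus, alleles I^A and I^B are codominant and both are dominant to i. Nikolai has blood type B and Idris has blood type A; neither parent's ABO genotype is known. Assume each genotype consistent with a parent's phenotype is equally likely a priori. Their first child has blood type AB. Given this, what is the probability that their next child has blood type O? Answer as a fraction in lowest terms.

Possible genotypes: Nikolai ∈ {I^B I^B, I^B i}; Idris ∈ {I^A I^A, I^A i}.
Weight each parental genotype pair by prior × P(type-AB child):
  I^B I^B × I^A I^A: posterior weight 4/9; P(next child type O) = 0.
  I^B I^B × I^A i: posterior weight 2/9; P(next child type O) = 0.
  I^B i × I^A I^A: posterior weight 2/9; P(next child type O) = 0.
  I^B i × I^A i: posterior weight 1/9; P(next child type O) = 1/4.
Weighted sum = 1/36.

1/36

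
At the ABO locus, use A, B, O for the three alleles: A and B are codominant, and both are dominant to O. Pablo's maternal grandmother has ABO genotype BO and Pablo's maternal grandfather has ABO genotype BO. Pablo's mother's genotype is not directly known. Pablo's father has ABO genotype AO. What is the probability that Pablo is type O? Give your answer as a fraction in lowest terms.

Pablo's mother's ABO genotype from BO × BO: 1/4 BB, 1/2 BO, 1/4 OO.
Crossing each possibility with the father AO and summing P(type O): 1/4·0 + 1/2·1/4 + 1/4·1/2 = 1/4.

1/4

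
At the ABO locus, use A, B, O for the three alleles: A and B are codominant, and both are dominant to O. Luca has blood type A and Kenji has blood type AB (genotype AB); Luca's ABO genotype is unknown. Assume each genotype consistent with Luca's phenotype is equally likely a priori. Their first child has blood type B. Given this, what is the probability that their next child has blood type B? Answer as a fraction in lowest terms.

1/4

Possible genotypes: Luca ∈ {AA, AO}; Kenji ∈ {AB}.
Weight each parental genotype pair by prior × P(type-B child):
  AO × AB: posterior weight 1; P(next child type B) = 1/4.
Weighted sum = 1/4.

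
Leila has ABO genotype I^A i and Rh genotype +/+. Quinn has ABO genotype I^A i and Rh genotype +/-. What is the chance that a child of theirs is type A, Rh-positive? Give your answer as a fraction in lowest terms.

ABO cross I^A i × I^A i → offspring phenotypes: 1/4 O, 3/4 A.
Rh cross +/+ × +/- → 1 Rh+.
Independent loci: P(type A, Rh-positive) = 3/4 × 1 = 3/4.

3/4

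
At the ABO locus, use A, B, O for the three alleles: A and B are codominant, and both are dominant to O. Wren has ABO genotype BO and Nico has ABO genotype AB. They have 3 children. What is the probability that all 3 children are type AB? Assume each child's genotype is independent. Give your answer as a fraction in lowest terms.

ABO cross BO × AB → 1/4 A, 1/2 B, 1/4 AB.
So P(type AB) = 1/4 per child.
All 3 independent: (1/4)^3 = 1/64.

1/64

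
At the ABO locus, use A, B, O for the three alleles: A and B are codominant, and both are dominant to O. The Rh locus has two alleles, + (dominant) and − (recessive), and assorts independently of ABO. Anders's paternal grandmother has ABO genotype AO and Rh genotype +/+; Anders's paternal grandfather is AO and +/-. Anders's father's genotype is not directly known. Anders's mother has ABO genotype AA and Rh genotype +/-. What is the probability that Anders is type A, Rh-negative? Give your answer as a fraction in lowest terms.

1/8

Anders's father's ABO genotype from AO × AO: 1/4 AA, 1/2 AO, 1/4 OO.
Crossing each possibility with the mother AA and summing P(type A): 1/4·1 + 1/2·1 + 1/4·1 = 1.
Similarly for Rh via the father's Rh distribution: P(Rh-) = 1/8.
Independent loci: 1 × 1/8 = 1/8.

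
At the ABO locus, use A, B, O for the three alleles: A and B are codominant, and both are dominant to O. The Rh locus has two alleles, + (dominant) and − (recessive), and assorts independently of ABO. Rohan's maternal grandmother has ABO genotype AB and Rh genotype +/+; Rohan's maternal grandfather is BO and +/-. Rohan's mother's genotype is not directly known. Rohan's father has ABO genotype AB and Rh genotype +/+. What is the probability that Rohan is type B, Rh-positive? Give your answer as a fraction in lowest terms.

3/8

Rohan's mother's ABO genotype from AB × BO: 1/4 AB, 1/4 AO, 1/4 BB, 1/4 BO.
Crossing each possibility with the father AB and summing P(type B): 1/4·1/4 + 1/4·1/4 + 1/4·1/2 + 1/4·1/2 = 3/8.
Similarly for Rh via the mother's Rh distribution: P(Rh+) = 1.
Independent loci: 3/8 × 1 = 3/8.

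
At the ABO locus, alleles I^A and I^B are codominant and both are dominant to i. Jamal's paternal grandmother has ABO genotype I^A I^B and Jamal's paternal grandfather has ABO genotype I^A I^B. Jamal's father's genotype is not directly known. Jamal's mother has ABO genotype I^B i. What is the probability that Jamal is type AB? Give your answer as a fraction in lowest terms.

Jamal's father's ABO genotype from I^A I^B × I^A I^B: 1/4 I^A I^A, 1/2 I^A I^B, 1/4 I^B I^B.
Crossing each possibility with the mother I^B i and summing P(type AB): 1/4·1/2 + 1/2·1/4 + 1/4·0 = 1/4.

1/4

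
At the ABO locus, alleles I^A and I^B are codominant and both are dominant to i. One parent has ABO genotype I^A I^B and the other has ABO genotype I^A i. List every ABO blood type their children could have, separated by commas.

Gametes from I^A I^B × I^A i give offspring ABO genotypes I^A I^A, I^A I^B, I^A i, I^B i, i.e. phenotypes A, B, AB.

A, B, AB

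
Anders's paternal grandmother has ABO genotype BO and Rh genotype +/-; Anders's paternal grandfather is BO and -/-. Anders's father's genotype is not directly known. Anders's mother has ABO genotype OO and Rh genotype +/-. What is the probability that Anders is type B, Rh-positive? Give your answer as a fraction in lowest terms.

5/16

Anders's father's ABO genotype from BO × BO: 1/4 BB, 1/2 BO, 1/4 OO.
Crossing each possibility with the mother OO and summing P(type B): 1/4·1 + 1/2·1/2 + 1/4·0 = 1/2.
Similarly for Rh via the father's Rh distribution: P(Rh+) = 5/8.
Independent loci: 1/2 × 5/8 = 5/16.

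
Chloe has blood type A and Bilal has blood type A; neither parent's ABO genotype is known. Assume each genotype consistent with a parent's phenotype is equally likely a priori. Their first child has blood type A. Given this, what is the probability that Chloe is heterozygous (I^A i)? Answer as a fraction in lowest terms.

7/15

Possible genotypes: Chloe ∈ {I^A I^A, I^A i}; Bilal ∈ {I^A I^A, I^A i}.
Weight each parental genotype pair by prior × P(type-A child):
  I^A I^A × I^A I^A: posterior weight 4/15.
  I^A I^A × I^A i: posterior weight 4/15.
  I^A i × I^A I^A: posterior weight 4/15.
  I^A i × I^A i: posterior weight 1/5.
Sum the posterior weight over pairs where Chloe is I^A i: 7/15.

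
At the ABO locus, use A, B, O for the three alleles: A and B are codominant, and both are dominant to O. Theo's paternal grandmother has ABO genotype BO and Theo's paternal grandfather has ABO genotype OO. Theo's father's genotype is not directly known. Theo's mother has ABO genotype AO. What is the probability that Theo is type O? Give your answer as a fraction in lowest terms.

Theo's father's ABO genotype from BO × OO: 1/2 BO, 1/2 OO.
Crossing each possibility with the mother AO and summing P(type O): 1/2·1/4 + 1/2·1/2 = 3/8.

3/8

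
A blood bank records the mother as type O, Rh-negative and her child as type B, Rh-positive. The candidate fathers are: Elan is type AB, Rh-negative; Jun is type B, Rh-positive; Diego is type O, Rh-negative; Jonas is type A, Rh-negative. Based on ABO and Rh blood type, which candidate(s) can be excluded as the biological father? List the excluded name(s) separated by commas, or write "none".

Elan, Diego, Jonas

A candidate is excluded only if no genotype consistent with his phenotype could produce a type B, Rh-positive child with a type O, Rh-negative mother.
Elan (type AB, Rh-): no genotype consistent with that phenotype can produce a type-B Rh+ child with a type-O mother.
Diego (type O, Rh-): no genotype consistent with that phenotype can produce a type-B Rh+ child with a type-O mother.
Jonas (type A, Rh-): no genotype consistent with that phenotype can produce a type-B Rh+ child with a type-O mother.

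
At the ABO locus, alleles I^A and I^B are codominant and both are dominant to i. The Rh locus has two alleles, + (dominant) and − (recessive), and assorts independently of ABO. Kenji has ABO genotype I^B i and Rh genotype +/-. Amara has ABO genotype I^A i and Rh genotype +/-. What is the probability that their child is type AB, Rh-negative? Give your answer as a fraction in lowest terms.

1/16

ABO cross I^B i × I^A i → offspring phenotypes: 1/4 O, 1/4 A, 1/4 B, 1/4 AB.
Rh cross +/- × +/- → 3/4 Rh+, 1/4 Rh-.
Independent loci: P(type AB, Rh-negative) = 1/4 × 1/4 = 1/16.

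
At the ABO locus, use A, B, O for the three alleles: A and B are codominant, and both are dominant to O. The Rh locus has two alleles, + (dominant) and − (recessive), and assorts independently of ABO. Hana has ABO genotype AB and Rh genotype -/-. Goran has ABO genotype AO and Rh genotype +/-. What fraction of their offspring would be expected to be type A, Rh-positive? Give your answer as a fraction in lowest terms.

1/4

ABO cross AB × AO → offspring phenotypes: 1/2 A, 1/4 B, 1/4 AB.
Rh cross -/- × +/- → 1/2 Rh+, 1/2 Rh-.
Independent loci: P(type A, Rh-positive) = 1/2 × 1/2 = 1/4.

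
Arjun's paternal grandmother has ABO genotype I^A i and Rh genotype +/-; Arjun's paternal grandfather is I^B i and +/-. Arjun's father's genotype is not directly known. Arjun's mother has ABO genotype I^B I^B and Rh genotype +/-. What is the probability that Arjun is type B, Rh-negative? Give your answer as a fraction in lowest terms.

3/16

Arjun's father's ABO genotype from I^A i × I^B i: 1/4 I^A I^B, 1/4 I^A i, 1/4 I^B i, 1/4 i i.
Crossing each possibility with the mother I^B I^B and summing P(type B): 1/4·1/2 + 1/4·1/2 + 1/4·1 + 1/4·1 = 3/4.
Similarly for Rh via the father's Rh distribution: P(Rh-) = 1/4.
Independent loci: 3/4 × 1/4 = 3/16.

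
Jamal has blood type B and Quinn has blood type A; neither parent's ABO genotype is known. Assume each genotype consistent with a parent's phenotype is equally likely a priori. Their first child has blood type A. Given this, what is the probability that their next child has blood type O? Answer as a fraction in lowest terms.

1/12

Possible genotypes: Jamal ∈ {I^B I^B, I^B i}; Quinn ∈ {I^A I^A, I^A i}.
Weight each parental genotype pair by prior × P(type-A child):
  I^B i × I^A I^A: posterior weight 2/3; P(next child type O) = 0.
  I^B i × I^A i: posterior weight 1/3; P(next child type O) = 1/4.
Weighted sum = 1/12.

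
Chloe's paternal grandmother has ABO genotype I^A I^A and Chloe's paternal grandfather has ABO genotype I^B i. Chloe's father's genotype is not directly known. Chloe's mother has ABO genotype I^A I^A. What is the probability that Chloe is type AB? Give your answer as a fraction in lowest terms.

Chloe's father's ABO genotype from I^A I^A × I^B i: 1/2 I^A I^B, 1/2 I^A i.
Crossing each possibility with the mother I^A I^A and summing P(type AB): 1/2·1/2 + 1/2·0 = 1/4.

1/4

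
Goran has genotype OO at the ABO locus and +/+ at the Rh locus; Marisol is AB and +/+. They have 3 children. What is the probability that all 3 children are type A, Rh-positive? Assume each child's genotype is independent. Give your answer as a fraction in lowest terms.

ABO cross OO × AB → 1/2 A, 1/2 B.
Rh cross +/+ × +/+ → 1 Rh+; so P(type A, Rh-positive) = 1/2 × 1 = 1/2 per child.
All 3 independent: (1/2)^3 = 1/8.

1/8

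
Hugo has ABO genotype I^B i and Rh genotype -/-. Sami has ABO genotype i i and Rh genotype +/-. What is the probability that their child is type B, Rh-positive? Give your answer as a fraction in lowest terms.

ABO cross I^B i × i i → offspring phenotypes: 1/2 O, 1/2 B.
Rh cross -/- × +/- → 1/2 Rh+, 1/2 Rh-.
Independent loci: P(type B, Rh-positive) = 1/2 × 1/2 = 1/4.

1/4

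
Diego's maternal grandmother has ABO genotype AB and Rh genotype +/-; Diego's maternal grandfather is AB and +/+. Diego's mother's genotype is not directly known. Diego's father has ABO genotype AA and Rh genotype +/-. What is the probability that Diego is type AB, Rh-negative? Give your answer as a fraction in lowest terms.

1/16

Diego's mother's ABO genotype from AB × AB: 1/4 AA, 1/2 AB, 1/4 BB.
Crossing each possibility with the father AA and summing P(type AB): 1/4·0 + 1/2·1/2 + 1/4·1 = 1/2.
Similarly for Rh via the mother's Rh distribution: P(Rh-) = 1/8.
Independent loci: 1/2 × 1/8 = 1/16.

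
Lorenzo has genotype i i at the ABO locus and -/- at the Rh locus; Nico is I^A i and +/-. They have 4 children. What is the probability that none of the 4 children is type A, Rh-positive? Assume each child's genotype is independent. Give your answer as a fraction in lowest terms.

ABO cross i i × I^A i → 1/2 O, 1/2 A.
Rh cross -/- × +/- → 1/2 Rh+, 1/2 Rh-; so P(type A, Rh-positive) = 1/2 × 1/2 = 1/4 per child.
P(not type A, Rh-positive) = 3/4 for one child; (3/4)^4 = 81/256.

81/256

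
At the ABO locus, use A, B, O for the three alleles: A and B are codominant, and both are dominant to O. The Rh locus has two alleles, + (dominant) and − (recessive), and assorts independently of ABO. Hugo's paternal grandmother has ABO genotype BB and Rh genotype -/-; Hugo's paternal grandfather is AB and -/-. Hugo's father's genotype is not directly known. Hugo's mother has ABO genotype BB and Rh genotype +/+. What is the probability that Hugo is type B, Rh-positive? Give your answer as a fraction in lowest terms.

Hugo's father's ABO genotype from BB × AB: 1/2 AB, 1/2 BB.
Crossing each possibility with the mother BB and summing P(type B): 1/2·1/2 + 1/2·1 = 3/4.
Similarly for Rh via the father's Rh distribution: P(Rh+) = 1.
Independent loci: 3/4 × 1 = 3/4.

3/4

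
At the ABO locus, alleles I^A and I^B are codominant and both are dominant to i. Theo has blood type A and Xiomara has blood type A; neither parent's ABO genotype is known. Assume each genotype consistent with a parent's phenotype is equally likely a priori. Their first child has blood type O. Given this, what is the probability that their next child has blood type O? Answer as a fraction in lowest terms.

Possible genotypes: Theo ∈ {I^A I^A, I^A i}; Xiomara ∈ {I^A I^A, I^A i}.
Weight each parental genotype pair by prior × P(type-O child):
  I^A i × I^A i: posterior weight 1; P(next child type O) = 1/4.
Weighted sum = 1/4.

1/4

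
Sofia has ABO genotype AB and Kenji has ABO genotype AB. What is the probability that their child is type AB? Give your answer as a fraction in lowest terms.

ABO cross AB × AB → offspring phenotypes: 1/4 A, 1/4 B, 1/2 AB.
So P(type AB) = 1/2.

1/2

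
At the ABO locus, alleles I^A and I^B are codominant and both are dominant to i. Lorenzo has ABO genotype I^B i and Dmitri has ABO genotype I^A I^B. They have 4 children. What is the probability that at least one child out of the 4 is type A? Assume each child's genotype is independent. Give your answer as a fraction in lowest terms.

ABO cross I^B i × I^A I^B → 1/4 A, 1/2 B, 1/4 AB.
So P(type A) = 1/4 per child.
P(none) = (3/4)^4 = 81/256; P(at least one) = 1 − 81/256 = 175/256.

175/256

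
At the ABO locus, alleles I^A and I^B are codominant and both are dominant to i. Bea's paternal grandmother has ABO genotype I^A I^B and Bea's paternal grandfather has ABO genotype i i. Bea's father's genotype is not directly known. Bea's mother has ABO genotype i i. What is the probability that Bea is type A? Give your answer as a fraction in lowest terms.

Bea's father's ABO genotype from I^A I^B × i i: 1/2 I^A i, 1/2 I^B i.
Crossing each possibility with the mother i i and summing P(type A): 1/2·1/2 + 1/2·0 = 1/4.

1/4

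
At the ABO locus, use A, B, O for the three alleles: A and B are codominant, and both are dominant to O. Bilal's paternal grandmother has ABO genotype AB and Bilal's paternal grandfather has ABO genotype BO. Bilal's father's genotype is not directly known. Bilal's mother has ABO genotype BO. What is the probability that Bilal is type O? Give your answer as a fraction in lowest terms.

Bilal's father's ABO genotype from AB × BO: 1/4 AB, 1/4 AO, 1/4 BB, 1/4 BO.
Crossing each possibility with the mother BO and summing P(type O): 1/4·0 + 1/4·1/4 + 1/4·0 + 1/4·1/4 = 1/8.

1/8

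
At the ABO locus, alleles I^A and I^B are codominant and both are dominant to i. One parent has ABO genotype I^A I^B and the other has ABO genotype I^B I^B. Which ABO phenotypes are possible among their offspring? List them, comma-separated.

Gametes from I^A I^B × I^B I^B give offspring ABO genotypes I^A I^B, I^B I^B, i.e. phenotypes B, AB.

B, AB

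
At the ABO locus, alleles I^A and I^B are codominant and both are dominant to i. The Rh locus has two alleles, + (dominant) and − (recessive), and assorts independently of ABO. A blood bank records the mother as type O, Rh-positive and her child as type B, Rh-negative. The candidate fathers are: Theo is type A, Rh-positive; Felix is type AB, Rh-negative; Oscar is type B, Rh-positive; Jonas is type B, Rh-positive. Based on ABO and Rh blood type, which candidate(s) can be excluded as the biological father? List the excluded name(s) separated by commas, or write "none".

Theo

A candidate is excluded only if no genotype consistent with his phenotype could produce a type B, Rh-negative child with a type O, Rh-positive mother.
Theo (type A, Rh+): no genotype consistent with that phenotype can produce a type-B Rh- child with a type-O mother.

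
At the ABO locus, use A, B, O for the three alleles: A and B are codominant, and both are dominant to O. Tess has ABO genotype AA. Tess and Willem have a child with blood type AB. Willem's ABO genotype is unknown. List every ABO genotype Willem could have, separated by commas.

AB, BB, BO

For each candidate genotype of Willem, check whether crossing it with AA can produce every observed child phenotype.
  AA → possible child types {A} ✗
  AB → possible child types {A, AB} ✓
  AO → possible child types {A} ✗
  BB → possible child types {AB} ✓
  BO → possible child types {A, AB} ✓
  OO → possible child types {A} ✗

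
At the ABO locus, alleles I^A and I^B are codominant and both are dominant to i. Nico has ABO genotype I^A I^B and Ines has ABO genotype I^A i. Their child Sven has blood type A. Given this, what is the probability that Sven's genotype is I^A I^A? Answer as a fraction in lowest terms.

1/2

Cross I^A I^B × I^A i → 1/4 I^A I^A, 1/4 I^A I^B, 1/4 I^A i, 1/4 I^B i.
Type-A genotypes among offspring: I^A I^A (1/4), I^A i (1/4); total 1/2.
P(I^A I^A | type A) = (1/4) / (1/2) = 1/2.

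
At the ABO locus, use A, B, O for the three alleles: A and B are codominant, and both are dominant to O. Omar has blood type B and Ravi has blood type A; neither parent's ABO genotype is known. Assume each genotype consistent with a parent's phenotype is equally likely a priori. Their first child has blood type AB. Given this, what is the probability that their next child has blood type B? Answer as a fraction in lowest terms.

5/36

Possible genotypes: Omar ∈ {BB, BO}; Ravi ∈ {AA, AO}.
Weight each parental genotype pair by prior × P(type-AB child):
  BB × AA: posterior weight 4/9; P(next child type B) = 0.
  BB × AO: posterior weight 2/9; P(next child type B) = 1/2.
  BO × AA: posterior weight 2/9; P(next child type B) = 0.
  BO × AO: posterior weight 1/9; P(next child type B) = 1/4.
Weighted sum = 5/36.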